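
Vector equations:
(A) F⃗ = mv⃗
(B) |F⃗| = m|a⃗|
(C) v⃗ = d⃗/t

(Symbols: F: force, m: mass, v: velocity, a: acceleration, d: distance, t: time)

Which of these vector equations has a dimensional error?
(A) F⃗ = mv⃗

(A) F⃗ = mv⃗: LHS [L M T^-2], RHS [L M T^-1] ✗ — mass times velocity is momentum, not force; should be ma⃗
(B) |F⃗| = m|a⃗|: LHS [L M T^-2], RHS [L M T^-2] ✓ — magnitudes of vectors are scalars
(C) v⃗ = d⃗/t: LHS [L T^-1], RHS [L T^-1] ✓ — displacement (vector) divided by time (scalar)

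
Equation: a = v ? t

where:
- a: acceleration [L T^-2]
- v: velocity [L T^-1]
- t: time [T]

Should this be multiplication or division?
division (÷): a = v ÷ t

a [L T^-2]; v [L T^-1]; t [T].
v × t → [L] ✗
v ÷ t → [L T^-2] ✓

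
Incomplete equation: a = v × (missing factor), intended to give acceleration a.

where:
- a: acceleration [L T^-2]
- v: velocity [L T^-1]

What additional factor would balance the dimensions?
1/t (inverse time), dimensions [T^-1]

a has dimensions [L T^-2] and v has dimensions [L T^-1].
The missing factor must have dimensions [L T^-2] / [L T^-1] = [T^-1], i.e. inverse time (1/t).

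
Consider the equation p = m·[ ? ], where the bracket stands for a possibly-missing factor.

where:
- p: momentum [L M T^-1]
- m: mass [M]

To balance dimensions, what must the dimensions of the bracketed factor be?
[L T^-1] — velocity (e.g. v)

p has dimensions [L M T^-1]; m has dimensions [M].
The bracketed factor must supply [L M T^-1] / [M] = [L T^-1].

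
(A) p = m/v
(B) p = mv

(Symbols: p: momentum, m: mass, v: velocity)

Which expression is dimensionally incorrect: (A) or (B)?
(A)

(A) p = m/v: LHS [L M T^-1], RHS [L^-1 M T] ✗
(B) p = mv: LHS [L M T^-1], RHS [L M T^-1] ✓

Expression (A) p = m/v is dimensionally incorrect.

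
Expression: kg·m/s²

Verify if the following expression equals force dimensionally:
Yes

The expression kg·m/s² has dimensions [L M T^-2], which is exactly force [L M T^-2].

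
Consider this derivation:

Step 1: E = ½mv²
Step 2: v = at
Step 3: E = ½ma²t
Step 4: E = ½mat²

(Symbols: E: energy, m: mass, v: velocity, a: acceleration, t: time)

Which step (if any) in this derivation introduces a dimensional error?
Step 3

Step 1: E = ½mv² → LHS [L^2 M T^-2], RHS [L^2 M T^-2] ✓
Step 2: v = at → LHS [L T^-1], RHS [L T^-1] ✓
Step 3: E = ½ma²t → LHS [L^2 M T^-2], RHS [L^2 M T^-3] ✗

The first dimensional inconsistency appears in step 3: E = ½ma²t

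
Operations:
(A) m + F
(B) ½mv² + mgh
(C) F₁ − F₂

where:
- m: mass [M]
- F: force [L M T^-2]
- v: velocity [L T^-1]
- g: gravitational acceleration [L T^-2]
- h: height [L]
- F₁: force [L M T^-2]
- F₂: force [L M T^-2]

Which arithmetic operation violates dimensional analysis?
(A) m + F

(A) m + F: m [M] and F [L M T^-2] — different dimensions cannot be added/subtracted ✗
(B) ½mv² + mgh: ½mv² [L^2 M T^-2] and mgh [L^2 M T^-2] — same dimensions ✓
(C) F₁ − F₂: F₁ [L M T^-2] and F₂ [L M T^-2] — same dimensions ✓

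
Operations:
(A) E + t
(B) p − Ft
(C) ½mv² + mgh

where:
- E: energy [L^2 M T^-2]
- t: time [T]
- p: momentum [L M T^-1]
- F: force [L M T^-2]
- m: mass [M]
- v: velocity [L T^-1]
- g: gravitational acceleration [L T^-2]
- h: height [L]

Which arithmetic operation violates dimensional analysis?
(A) E + t

(A) E + t: E [L^2 M T^-2] and t [T] — different dimensions cannot be added/subtracted ✗
(B) p − Ft: p [L M T^-1] and Ft [L M T^-1] — same dimensions ✓
(C) ½mv² + mgh: ½mv² [L^2 M T^-2] and mgh [L^2 M T^-2] — same dimensions ✓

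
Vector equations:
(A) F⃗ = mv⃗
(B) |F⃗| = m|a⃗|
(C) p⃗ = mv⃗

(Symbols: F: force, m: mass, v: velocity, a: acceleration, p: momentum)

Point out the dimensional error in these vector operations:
(A) F⃗ = mv⃗

(A) F⃗ = mv⃗: LHS [L M T^-2], RHS [L M T^-1] ✗ — mass times velocity is momentum, not force; should be ma⃗
(B) |F⃗| = m|a⃗|: LHS [L M T^-2], RHS [L M T^-2] ✓ — magnitudes of vectors are scalars
(C) p⃗ = mv⃗: LHS [L M T^-1], RHS [L M T^-1] ✓ — mass (scalar) times velocity (vector)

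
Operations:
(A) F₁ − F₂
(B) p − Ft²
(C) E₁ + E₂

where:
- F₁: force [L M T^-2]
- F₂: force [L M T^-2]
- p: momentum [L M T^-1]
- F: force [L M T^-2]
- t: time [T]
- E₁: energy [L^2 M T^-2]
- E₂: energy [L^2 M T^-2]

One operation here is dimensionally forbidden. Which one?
(B) p − Ft²

(A) F₁ − F₂: F₁ [L M T^-2] and F₂ [L M T^-2] — same dimensions ✓
(B) p − Ft²: p [L M T^-1] and Ft² [L M] — different dimensions cannot be added/subtracted ✗
(C) E₁ + E₂: E₁ [L^2 M T^-2] and E₂ [L^2 M T^-2] — same dimensions ✓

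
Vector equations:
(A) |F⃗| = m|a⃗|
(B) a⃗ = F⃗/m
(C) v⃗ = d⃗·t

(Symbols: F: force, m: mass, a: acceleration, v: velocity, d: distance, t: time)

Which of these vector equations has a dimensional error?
(C) v⃗ = d⃗·t

(A) |F⃗| = m|a⃗|: LHS [L M T^-2], RHS [L M T^-2] ✓ — magnitudes of vectors are scalars
(B) a⃗ = F⃗/m: LHS [L T^-2], RHS [L T^-2] ✓ — force (vector) divided by mass (scalar)
(C) v⃗ = d⃗·t: LHS [L T^-1], RHS [L T] ✗ — velocity is displacement per time; should be d⃗/t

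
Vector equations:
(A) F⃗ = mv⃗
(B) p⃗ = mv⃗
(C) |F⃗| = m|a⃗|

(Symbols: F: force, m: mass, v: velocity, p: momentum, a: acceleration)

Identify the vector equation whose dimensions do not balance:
(A) F⃗ = mv⃗

(A) F⃗ = mv⃗: LHS [L M T^-2], RHS [L M T^-1] ✗ — mass times velocity is momentum, not force; should be ma⃗
(B) p⃗ = mv⃗: LHS [L M T^-1], RHS [L M T^-1] ✓ — mass (scalar) times velocity (vector)
(C) |F⃗| = m|a⃗|: LHS [L M T^-2], RHS [L M T^-2] ✓ — magnitudes of vectors are scalars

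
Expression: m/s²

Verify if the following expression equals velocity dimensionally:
No

The expression m/s² has dimensions [L T^-2], but velocity has dimensions [L T^-1].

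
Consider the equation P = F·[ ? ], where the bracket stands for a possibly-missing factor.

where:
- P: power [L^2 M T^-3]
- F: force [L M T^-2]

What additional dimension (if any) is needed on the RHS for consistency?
[L T^-1] — velocity (e.g. v)

P has dimensions [L^2 M T^-3]; F has dimensions [L M T^-2].
The bracketed factor must supply [L^2 M T^-3] / [L M T^-2] = [L T^-1].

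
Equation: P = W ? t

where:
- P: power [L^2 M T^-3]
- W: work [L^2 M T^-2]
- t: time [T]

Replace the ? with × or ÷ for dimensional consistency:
division (÷): P = W ÷ t

P [L^2 M T^-3]; W [L^2 M T^-2]; t [T].
W × t → [L^2 M T^-1] ✗
W ÷ t → [L^2 M T^-3] ✓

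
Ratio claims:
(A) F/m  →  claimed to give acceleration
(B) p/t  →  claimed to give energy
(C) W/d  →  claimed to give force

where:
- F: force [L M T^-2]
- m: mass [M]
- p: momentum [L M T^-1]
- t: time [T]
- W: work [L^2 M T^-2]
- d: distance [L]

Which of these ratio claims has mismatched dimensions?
(B) p/t does not give energy

(A) F/m: [L T^-2] = acceleration [L T^-2] ✓
(B) p/t: [L M T^-2] ≠ energy [L^2 M T^-2] ✗
(C) W/d: [L M T^-2] = force [L M T^-2] ✓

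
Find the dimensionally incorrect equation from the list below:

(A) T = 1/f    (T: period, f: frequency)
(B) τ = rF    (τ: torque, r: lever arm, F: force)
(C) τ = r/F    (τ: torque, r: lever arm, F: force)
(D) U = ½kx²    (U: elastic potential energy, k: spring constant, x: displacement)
(C) τ = r/F

The equation (C) τ = r/F is dimensionally incorrect.

LHS (τ): [L^2 M T^-2]
RHS (r/F): [M^-1 T^2] ✗

The dimensions do not match. The other three equations balance.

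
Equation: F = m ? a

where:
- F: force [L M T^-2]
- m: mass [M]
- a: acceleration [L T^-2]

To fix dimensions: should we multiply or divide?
multiplication (×): F = m × a

F [L M T^-2]; m [M]; a [L T^-2].
m × a → [L M T^-2] ✓
m ÷ a → [L^-1 M T^2] ✗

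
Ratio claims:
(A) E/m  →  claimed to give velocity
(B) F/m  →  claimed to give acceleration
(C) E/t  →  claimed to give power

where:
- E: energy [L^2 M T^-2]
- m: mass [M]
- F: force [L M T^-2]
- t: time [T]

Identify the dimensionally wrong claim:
(A) E/m does not give velocity

(A) E/m: [L^2 T^-2] ≠ velocity [L T^-1] ✗
(B) F/m: [L T^-2] = acceleration [L T^-2] ✓
(C) E/t: [L^2 M T^-3] = power [L^2 M T^-3] ✓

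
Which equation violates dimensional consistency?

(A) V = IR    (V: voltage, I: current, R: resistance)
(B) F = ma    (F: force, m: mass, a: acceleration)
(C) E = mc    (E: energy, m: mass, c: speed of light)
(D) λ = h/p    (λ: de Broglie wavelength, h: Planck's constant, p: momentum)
(C) E = mc

The equation (C) E = mc is dimensionally incorrect.

LHS (E): [L^2 M T^-2]
RHS (mc): [L M T^-1] ✗

The dimensions do not match. The other three equations balance.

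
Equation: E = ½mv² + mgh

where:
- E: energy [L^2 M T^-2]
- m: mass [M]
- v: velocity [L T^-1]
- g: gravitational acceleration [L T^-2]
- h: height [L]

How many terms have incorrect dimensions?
0

LHS E: [L^2 M T^-2]
- ½mv²: [L^2 M T^-2] ✓
- mgh: [L^2 M T^-2] ✓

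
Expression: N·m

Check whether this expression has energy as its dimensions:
Yes

The expression N·m has dimensions [L^2 M T^-2], which is exactly energy [L^2 M T^-2].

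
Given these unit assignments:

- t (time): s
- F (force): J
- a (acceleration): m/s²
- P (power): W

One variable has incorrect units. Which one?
F

The variable F (force) should have units N, not J.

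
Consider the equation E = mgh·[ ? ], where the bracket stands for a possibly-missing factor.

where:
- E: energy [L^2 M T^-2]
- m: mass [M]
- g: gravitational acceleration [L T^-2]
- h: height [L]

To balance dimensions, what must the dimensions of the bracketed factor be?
Nothing is missing — the bracketed factor must be dimensionless.

E has dimensions [L^2 M T^-2] and mgh already has dimensions [L^2 M T^-2], so E = mgh is dimensionally complete.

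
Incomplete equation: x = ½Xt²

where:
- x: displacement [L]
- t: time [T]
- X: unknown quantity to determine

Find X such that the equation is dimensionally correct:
X = a (acceleration), dimensions [L T^-2]

x has dimensions [L]; the rest of the RHS (½ t²) has dimensions [T^2].
So X must have dimensions [L T^-2] — X = a (acceleration).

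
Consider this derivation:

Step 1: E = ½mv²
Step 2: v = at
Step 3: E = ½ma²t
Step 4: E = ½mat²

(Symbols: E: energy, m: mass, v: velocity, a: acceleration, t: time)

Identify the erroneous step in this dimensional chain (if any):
Step 3

Step 1: E = ½mv² → LHS [L^2 M T^-2], RHS [L^2 M T^-2] ✓
Step 2: v = at → LHS [L T^-1], RHS [L T^-1] ✓
Step 3: E = ½ma²t → LHS [L^2 M T^-2], RHS [L^2 M T^-3] ✗

The first dimensional inconsistency appears in step 3: E = ½ma²t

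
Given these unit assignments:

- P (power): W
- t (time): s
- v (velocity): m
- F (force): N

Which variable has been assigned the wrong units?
v

The variable v (velocity) should have units m/s, not m.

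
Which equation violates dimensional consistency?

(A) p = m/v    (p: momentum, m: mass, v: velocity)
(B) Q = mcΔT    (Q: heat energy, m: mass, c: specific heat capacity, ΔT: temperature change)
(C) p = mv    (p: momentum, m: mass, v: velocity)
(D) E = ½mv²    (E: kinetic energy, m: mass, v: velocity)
(A) p = m/v

The equation (A) p = m/v is dimensionally incorrect.

LHS (p): [L M T^-1]
RHS (m/v): [L^-1 M T] ✗

The dimensions do not match. The other three equations balance.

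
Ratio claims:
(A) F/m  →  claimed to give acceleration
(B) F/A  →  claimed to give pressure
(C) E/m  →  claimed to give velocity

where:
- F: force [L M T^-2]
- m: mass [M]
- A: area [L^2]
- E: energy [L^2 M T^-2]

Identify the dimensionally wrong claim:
(C) E/m does not give velocity

(A) F/m: [L T^-2] = acceleration [L T^-2] ✓
(B) F/A: [L^-1 M T^-2] = pressure [L^-1 M T^-2] ✓
(C) E/m: [L^2 T^-2] ≠ velocity [L T^-1] ✗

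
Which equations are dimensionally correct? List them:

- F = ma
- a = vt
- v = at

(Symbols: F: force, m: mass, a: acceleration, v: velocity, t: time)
Dimensionally correct: F = ma, v = at
Dimensionally incorrect: a = vt
Ordered (correct first, then incorrect): F = ma, v = at, a = vt

- F = ma: LHS [L M T^-2], RHS [L M T^-2] → correct ✓
- a = vt: LHS [L T^-2], RHS [L] → incorrect ✗
- v = at: LHS [L T^-1], RHS [L T^-1] → correct ✓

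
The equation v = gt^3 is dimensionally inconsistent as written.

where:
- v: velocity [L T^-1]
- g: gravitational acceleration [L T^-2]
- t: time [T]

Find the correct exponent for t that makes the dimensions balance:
The exponent of t should be 1: v = gt

The LHS v has dimensions [L T^-1]; t has dimensions [T].
As written, the RHS gt^3 (exponent 3 on t) has dimensions [L T], which does not match.
With exponent 1, the RHS gt has dimensions [L T^-1], matching the LHS.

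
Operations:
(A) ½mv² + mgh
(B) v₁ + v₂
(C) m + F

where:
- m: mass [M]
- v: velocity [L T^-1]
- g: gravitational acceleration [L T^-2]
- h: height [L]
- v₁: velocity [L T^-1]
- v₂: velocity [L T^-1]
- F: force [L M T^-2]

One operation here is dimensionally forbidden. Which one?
(C) m + F

(A) ½mv² + mgh: ½mv² [L^2 M T^-2] and mgh [L^2 M T^-2] — same dimensions ✓
(B) v₁ + v₂: v₁ [L T^-1] and v₂ [L T^-1] — same dimensions ✓
(C) m + F: m [M] and F [L M T^-2] — different dimensions cannot be added/subtracted ✗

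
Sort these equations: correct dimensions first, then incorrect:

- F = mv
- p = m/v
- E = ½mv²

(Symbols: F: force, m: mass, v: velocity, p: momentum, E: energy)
Dimensionally correct: E = ½mv²
Dimensionally incorrect: F = mv, p = m/v
Ordered (correct first, then incorrect): E = ½mv², F = mv, p = m/v

- F = mv: LHS [L M T^-2], RHS [L M T^-1] → incorrect ✗
- p = m/v: LHS [L M T^-1], RHS [L^-1 M T] → incorrect ✗
- E = ½mv²: LHS [L^2 M T^-2], RHS [L^2 M T^-2] → correct ✓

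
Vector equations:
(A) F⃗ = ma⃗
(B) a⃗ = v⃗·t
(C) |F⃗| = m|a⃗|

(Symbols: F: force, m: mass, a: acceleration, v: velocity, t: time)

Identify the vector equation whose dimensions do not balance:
(B) a⃗ = v⃗·t

(A) F⃗ = ma⃗: LHS [L M T^-2], RHS [L M T^-2] ✓ — Force and acceleration are vectors, mass is a scalar
(B) a⃗ = v⃗·t: LHS [L T^-2], RHS [L] ✗ — acceleration is velocity per time; should be v⃗/t
(C) |F⃗| = m|a⃗|: LHS [L M T^-2], RHS [L M T^-2] ✓ — magnitudes of vectors are scalars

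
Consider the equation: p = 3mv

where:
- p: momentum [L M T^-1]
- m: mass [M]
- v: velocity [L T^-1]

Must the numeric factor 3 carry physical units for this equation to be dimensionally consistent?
No

p has dimensions [L M T^-1] and mv already has dimensions [L M T^-1], so the equation balances without 3 contributing any dimensions. 3 is a pure (dimensionless) number; changing or removing it would not affect dimensional consistency.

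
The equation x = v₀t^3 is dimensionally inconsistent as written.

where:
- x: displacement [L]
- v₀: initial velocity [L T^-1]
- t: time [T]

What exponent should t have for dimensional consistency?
The exponent of t should be 1: x = v₀t

The LHS x has dimensions [L]; t has dimensions [T].
As written, the RHS v₀t^3 (exponent 3 on t) has dimensions [L T^2], which does not match.
With exponent 1, the RHS v₀t has dimensions [L], matching the LHS.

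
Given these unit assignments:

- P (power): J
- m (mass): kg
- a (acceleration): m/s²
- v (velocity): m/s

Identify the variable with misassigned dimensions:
P

The variable P (power) should have units W, not J.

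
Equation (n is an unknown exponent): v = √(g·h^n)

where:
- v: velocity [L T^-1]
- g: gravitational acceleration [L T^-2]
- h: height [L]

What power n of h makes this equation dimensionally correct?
n = 1

v has dimensions [L T^-1]; h has dimensions [L].
With n = 1: √(g·h^1) has dimensions [L T^-1], matching the LHS ✓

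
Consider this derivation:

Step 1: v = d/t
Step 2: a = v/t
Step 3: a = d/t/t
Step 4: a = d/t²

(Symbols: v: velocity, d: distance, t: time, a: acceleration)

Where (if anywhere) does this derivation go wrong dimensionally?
No step introduces an error — all steps are dimensionally consistent.

Step 1: v = d/t → LHS [L T^-1], RHS [L T^-1] ✓
Step 2: a = v/t → LHS [L T^-2], RHS [L T^-2] ✓
Step 3: a = d/t/t → LHS [L T^-2], RHS [L T^-2] ✓
Step 4: a = d/t² → LHS [L T^-2], RHS [L T^-2] ✓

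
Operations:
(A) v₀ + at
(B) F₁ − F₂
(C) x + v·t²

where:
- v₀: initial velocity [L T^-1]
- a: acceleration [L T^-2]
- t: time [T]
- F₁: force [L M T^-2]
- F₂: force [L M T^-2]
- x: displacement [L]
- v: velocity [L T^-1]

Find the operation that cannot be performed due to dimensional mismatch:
(C) x + v·t²

(A) v₀ + at: v₀ [L T^-1] and at [L T^-1] — same dimensions ✓
(B) F₁ − F₂: F₁ [L M T^-2] and F₂ [L M T^-2] — same dimensions ✓
(C) x + v·t²: x [L] and v·t² [L T] — different dimensions cannot be added/subtracted ✗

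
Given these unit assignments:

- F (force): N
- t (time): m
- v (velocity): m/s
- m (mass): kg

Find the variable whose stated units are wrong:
t

The variable t (time) should have units s, not m.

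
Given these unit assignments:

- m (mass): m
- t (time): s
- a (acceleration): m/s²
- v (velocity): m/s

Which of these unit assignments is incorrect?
m

The variable m (mass) should have units kg, not m.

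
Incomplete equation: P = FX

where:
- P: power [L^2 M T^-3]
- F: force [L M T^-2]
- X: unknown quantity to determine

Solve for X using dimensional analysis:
X = v (velocity), dimensions [L T^-1]

P has dimensions [L^2 M T^-3]; the rest of the RHS (F) has dimensions [L M T^-2].
So X must have dimensions [L T^-1] — X = v (velocity).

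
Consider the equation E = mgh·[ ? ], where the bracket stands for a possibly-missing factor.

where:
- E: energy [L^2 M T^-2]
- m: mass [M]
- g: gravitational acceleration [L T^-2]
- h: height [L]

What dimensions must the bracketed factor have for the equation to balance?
Nothing is missing — the bracketed factor must be dimensionless.

E has dimensions [L^2 M T^-2] and mgh already has dimensions [L^2 M T^-2], so E = mgh is dimensionally complete.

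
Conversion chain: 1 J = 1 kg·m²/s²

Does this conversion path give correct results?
The chain is correct (no errors).

Correct: Joule is defined as kg·m²/s²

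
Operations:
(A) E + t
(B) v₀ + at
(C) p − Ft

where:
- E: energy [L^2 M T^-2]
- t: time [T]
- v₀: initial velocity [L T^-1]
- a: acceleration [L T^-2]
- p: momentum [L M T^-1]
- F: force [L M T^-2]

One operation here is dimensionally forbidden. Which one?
(A) E + t

(A) E + t: E [L^2 M T^-2] and t [T] — different dimensions cannot be added/subtracted ✗
(B) v₀ + at: v₀ [L T^-1] and at [L T^-1] — same dimensions ✓
(C) p − Ft: p [L M T^-1] and Ft [L M T^-1] — same dimensions ✓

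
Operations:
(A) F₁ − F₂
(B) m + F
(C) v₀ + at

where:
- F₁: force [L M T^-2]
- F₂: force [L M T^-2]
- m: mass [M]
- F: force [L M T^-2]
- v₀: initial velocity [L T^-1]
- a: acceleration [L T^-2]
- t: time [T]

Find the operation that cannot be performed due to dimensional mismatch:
(B) m + F

(A) F₁ − F₂: F₁ [L M T^-2] and F₂ [L M T^-2] — same dimensions ✓
(B) m + F: m [M] and F [L M T^-2] — different dimensions cannot be added/subtracted ✗
(C) v₀ + at: v₀ [L T^-1] and at [L T^-1] — same dimensions ✓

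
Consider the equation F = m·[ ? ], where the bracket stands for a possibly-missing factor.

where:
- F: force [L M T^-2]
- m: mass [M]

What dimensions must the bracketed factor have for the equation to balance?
[L T^-2] — acceleration (e.g. a)

F has dimensions [L M T^-2]; m has dimensions [M].
The bracketed factor must supply [L M T^-2] / [M] = [L T^-2].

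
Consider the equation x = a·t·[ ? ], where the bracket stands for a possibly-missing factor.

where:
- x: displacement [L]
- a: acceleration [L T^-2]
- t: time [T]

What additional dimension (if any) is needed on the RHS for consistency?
[T] — time (e.g. t)

x has dimensions [L]; a·t has dimensions [L T^-1].
The bracketed factor must supply [L] / [L T^-1] = [T].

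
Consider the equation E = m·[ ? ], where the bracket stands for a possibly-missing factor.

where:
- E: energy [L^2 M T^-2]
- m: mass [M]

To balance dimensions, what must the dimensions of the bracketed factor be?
[L^2 T^-2] — velocity squared (e.g. v²)

E has dimensions [L^2 M T^-2]; m has dimensions [M].
The bracketed factor must supply [L^2 M T^-2] / [M] = [L^2 T^-2].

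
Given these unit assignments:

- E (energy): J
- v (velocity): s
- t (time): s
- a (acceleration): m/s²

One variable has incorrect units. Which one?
v

The variable v (velocity) should have units m/s, not s.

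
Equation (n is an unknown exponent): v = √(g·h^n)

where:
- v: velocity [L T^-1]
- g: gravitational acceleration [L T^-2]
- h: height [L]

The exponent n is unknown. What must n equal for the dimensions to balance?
n = 1

v has dimensions [L T^-1]; h has dimensions [L].
With n = 1: √(g·h^1) has dimensions [L T^-1], matching the LHS ✓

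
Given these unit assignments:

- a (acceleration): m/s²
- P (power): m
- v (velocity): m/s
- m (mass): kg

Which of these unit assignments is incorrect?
P

The variable P (power) should have units W, not m.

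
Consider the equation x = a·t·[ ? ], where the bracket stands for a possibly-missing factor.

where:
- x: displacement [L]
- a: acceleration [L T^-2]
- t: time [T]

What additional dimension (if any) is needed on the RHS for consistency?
[T] — time (e.g. t)

x has dimensions [L]; a·t has dimensions [L T^-1].
The bracketed factor must supply [L] / [L T^-1] = [T].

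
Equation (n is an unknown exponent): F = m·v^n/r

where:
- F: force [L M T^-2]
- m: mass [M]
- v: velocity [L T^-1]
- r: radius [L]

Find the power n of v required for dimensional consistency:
n = 2

F has dimensions [L M T^-2]; v has dimensions [L T^-1].
The rest of the RHS has dimensions [L^-1 M], so v^n must supply [L^2 T^-2].
With n = 2: m·v^2/r has dimensions [L M T^-2], matching the LHS ✓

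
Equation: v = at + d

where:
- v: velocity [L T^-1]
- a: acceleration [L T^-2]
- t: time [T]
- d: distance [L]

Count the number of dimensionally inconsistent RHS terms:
1

LHS v: [L T^-1]
- at: [L T^-1] ✓
- d: [L] ✗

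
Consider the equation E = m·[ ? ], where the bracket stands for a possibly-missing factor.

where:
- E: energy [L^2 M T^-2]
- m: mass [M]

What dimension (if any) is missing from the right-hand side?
[L^2 T^-2] — velocity squared (e.g. v²)

E has dimensions [L^2 M T^-2]; m has dimensions [M].
The bracketed factor must supply [L^2 M T^-2] / [M] = [L^2 T^-2].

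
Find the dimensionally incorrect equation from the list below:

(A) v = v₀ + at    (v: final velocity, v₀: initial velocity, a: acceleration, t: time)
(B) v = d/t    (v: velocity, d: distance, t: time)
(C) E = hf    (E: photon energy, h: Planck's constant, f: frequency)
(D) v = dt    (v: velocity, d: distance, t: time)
(D) v = dt

The equation (D) v = dt is dimensionally incorrect.

LHS (v): [L T^-1]
RHS (dt): [L T] ✗

The dimensions do not match. The other three equations balance.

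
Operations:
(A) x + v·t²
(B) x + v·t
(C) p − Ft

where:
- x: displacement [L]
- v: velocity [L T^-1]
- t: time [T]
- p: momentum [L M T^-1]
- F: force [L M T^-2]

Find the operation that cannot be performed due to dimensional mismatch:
(A) x + v·t²

(A) x + v·t²: x [L] and v·t² [L T] — different dimensions cannot be added/subtracted ✗
(B) x + v·t: x [L] and v·t [L] — same dimensions ✓
(C) p − Ft: p [L M T^-1] and Ft [L M T^-1] — same dimensions ✓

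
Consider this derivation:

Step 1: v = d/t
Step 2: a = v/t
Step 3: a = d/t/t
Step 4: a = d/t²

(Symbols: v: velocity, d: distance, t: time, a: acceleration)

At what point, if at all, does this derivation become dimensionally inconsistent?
No step introduces an error — all steps are dimensionally consistent.

Step 1: v = d/t → LHS [L T^-1], RHS [L T^-1] ✓
Step 2: a = v/t → LHS [L T^-2], RHS [L T^-2] ✓
Step 3: a = d/t/t → LHS [L T^-2], RHS [L T^-2] ✓
Step 4: a = d/t² → LHS [L T^-2], RHS [L T^-2] ✓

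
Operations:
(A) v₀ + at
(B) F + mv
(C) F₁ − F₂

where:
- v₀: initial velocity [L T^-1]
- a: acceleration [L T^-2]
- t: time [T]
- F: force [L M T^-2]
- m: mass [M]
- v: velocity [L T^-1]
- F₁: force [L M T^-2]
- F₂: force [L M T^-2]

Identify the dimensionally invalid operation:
(B) F + mv

(A) v₀ + at: v₀ [L T^-1] and at [L T^-1] — same dimensions ✓
(B) F + mv: F [L M T^-2] and mv [L M T^-1] — different dimensions cannot be added/subtracted ✗
(C) F₁ − F₂: F₁ [L M T^-2] and F₂ [L M T^-2] — same dimensions ✓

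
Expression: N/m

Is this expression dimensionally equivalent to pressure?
No

The expression N/m has dimensions [M T^-2], but pressure has dimensions [L^-1 M T^-2].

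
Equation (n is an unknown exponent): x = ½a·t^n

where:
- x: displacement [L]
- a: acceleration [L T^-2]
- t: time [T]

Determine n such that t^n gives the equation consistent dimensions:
n = 2

x has dimensions [L]; t has dimensions [T].
The rest of the RHS has dimensions [L T^-2], so t^n must supply [T^2].
With n = 2: ½a·t^2 has dimensions [L], matching the LHS ✓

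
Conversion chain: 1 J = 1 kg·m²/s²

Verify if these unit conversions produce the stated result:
The chain is correct (no errors).

Correct: Joule is defined as kg·m²/s²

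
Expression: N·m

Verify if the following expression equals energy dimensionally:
Yes

The expression N·m has dimensions [L^2 M T^-2], which is exactly energy [L^2 M T^-2].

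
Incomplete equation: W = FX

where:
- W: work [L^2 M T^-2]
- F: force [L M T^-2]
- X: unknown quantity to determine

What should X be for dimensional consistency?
X = d (distance), dimensions [L]

W has dimensions [L^2 M T^-2]; the rest of the RHS (F) has dimensions [L M T^-2].
So X must have dimensions [L] — X = d (distance).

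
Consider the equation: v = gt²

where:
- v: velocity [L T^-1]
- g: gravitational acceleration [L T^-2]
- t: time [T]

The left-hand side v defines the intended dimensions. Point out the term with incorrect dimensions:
The right-hand side term gt²

v has dimensions [L T^-1], but gt² has dimensions [L], so the term gt² is dimensionally wrong for v.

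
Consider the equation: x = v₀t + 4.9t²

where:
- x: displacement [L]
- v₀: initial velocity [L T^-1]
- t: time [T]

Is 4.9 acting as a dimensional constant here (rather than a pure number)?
Yes

x has dimensions [L], while t² alone has dimensions [T^2]. For the equation to balance, the factor 4.9 must carry dimensions [L T^-2] — it is a dimensional constant (a numerical value of a physical quantity with its units suppressed), not a pure number.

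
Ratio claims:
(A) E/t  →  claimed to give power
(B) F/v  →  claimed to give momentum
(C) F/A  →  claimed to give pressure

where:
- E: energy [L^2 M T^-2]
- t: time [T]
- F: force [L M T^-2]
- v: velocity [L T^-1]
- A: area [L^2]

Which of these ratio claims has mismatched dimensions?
(B) F/v does not give momentum

(A) E/t: [L^2 M T^-3] = power [L^2 M T^-3] ✓
(B) F/v: [M T^-1] ≠ momentum [L M T^-1] ✗
(C) F/A: [L^-1 M T^-2] = pressure [L^-1 M T^-2] ✓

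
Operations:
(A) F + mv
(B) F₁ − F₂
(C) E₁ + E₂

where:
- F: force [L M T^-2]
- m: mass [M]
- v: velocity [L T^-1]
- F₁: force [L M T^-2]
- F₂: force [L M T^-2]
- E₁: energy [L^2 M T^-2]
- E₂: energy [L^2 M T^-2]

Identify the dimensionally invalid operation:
(A) F + mv

(A) F + mv: F [L M T^-2] and mv [L M T^-1] — different dimensions cannot be added/subtracted ✗
(B) F₁ − F₂: F₁ [L M T^-2] and F₂ [L M T^-2] — same dimensions ✓
(C) E₁ + E₂: E₁ [L^2 M T^-2] and E₂ [L^2 M T^-2] — same dimensions ✓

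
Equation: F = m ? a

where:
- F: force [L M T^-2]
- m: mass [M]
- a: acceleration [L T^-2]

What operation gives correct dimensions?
multiplication (×): F = m × a

F [L M T^-2]; m [M]; a [L T^-2].
m × a → [L M T^-2] ✓
m ÷ a → [L^-1 M T^2] ✗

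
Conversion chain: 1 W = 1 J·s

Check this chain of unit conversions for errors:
The chain is incorrect (it contains an error).

Incorrect: Watt is J/s, not J·s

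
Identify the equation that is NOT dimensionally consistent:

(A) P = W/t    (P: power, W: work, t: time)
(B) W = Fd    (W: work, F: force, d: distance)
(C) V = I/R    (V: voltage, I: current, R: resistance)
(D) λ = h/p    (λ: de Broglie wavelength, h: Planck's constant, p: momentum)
(C) V = I/R

The equation (C) V = I/R is dimensionally incorrect.

LHS (V): [I^-1 L^2 M T^-3]
RHS (I/R): [I^3 L^-2 M^-1 T^3] ✗

The dimensions do not match. The other three equations balance.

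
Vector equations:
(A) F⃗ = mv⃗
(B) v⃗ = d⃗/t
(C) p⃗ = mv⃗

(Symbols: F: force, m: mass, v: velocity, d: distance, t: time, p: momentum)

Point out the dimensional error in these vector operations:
(A) F⃗ = mv⃗

(A) F⃗ = mv⃗: LHS [L M T^-2], RHS [L M T^-1] ✗ — mass times velocity is momentum, not force; should be ma⃗
(B) v⃗ = d⃗/t: LHS [L T^-1], RHS [L T^-1] ✓ — displacement (vector) divided by time (scalar)
(C) p⃗ = mv⃗: LHS [L M T^-1], RHS [L M T^-1] ✓ — mass (scalar) times velocity (vector)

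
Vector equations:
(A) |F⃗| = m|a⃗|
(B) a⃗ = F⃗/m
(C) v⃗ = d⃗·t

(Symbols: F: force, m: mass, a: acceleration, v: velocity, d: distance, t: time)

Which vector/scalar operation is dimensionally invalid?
(C) v⃗ = d⃗·t

(A) |F⃗| = m|a⃗|: LHS [L M T^-2], RHS [L M T^-2] ✓ — magnitudes of vectors are scalars
(B) a⃗ = F⃗/m: LHS [L T^-2], RHS [L T^-2] ✓ — force (vector) divided by mass (scalar)
(C) v⃗ = d⃗·t: LHS [L T^-1], RHS [L T] ✗ — velocity is displacement per time; should be d⃗/t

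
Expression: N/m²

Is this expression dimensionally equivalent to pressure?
Yes

The expression N/m² has dimensions [L^-1 M T^-2], which is exactly pressure [L^-1 M T^-2].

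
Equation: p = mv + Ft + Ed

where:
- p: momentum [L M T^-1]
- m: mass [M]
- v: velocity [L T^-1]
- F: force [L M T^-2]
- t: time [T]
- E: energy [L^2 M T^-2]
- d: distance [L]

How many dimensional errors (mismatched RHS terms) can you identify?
1

LHS p: [L M T^-1]
- mv: [L M T^-1] ✓
- Ft: [L M T^-1] ✓
- Ed: [L^3 M T^-2] ✗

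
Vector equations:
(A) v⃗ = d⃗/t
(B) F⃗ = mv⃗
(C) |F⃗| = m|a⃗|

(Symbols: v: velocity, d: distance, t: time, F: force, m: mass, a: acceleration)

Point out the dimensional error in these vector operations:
(B) F⃗ = mv⃗

(A) v⃗ = d⃗/t: LHS [L T^-1], RHS [L T^-1] ✓ — displacement (vector) divided by time (scalar)
(B) F⃗ = mv⃗: LHS [L M T^-2], RHS [L M T^-1] ✗ — mass times velocity is momentum, not force; should be ma⃗
(C) |F⃗| = m|a⃗|: LHS [L M T^-2], RHS [L M T^-2] ✓ — magnitudes of vectors are scalars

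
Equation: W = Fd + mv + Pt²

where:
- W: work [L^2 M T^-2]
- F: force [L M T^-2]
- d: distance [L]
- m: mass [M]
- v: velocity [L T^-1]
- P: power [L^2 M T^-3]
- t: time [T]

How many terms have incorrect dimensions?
2

LHS W: [L^2 M T^-2]
- Fd: [L^2 M T^-2] ✓
- mv: [L M T^-1] ✗
- Pt²: [L^2 M T^-1] ✗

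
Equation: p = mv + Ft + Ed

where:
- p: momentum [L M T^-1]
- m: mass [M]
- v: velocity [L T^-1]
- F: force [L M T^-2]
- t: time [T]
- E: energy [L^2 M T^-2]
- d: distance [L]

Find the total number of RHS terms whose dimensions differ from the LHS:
1

LHS p: [L M T^-1]
- mv: [L M T^-1] ✓
- Ft: [L M T^-1] ✓
- Ed: [L^3 M T^-2] ✗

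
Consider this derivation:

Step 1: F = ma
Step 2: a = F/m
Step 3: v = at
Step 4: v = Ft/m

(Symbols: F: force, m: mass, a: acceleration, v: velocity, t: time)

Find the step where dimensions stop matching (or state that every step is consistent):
No step introduces an error — all steps are dimensionally consistent.

Step 1: F = ma → LHS [L M T^-2], RHS [L M T^-2] ✓
Step 2: a = F/m → LHS [L T^-2], RHS [L T^-2] ✓
Step 3: v = at → LHS [L T^-1], RHS [L T^-1] ✓
Step 4: v = Ft/m → LHS [L T^-1], RHS [L T^-1] ✓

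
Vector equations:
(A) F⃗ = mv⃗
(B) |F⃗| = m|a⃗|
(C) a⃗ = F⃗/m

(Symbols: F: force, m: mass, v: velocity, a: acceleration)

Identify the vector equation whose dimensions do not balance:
(A) F⃗ = mv⃗

(A) F⃗ = mv⃗: LHS [L M T^-2], RHS [L M T^-1] ✗ — mass times velocity is momentum, not force; should be ma⃗
(B) |F⃗| = m|a⃗|: LHS [L M T^-2], RHS [L M T^-2] ✓ — magnitudes of vectors are scalars
(C) a⃗ = F⃗/m: LHS [L T^-2], RHS [L T^-2] ✓ — force (vector) divided by mass (scalar)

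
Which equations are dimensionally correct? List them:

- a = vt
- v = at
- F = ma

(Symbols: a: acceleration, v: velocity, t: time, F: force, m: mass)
Dimensionally correct: v = at, F = ma
Dimensionally incorrect: a = vt
Ordered (correct first, then incorrect): v = at, F = ma, a = vt

- a = vt: LHS [L T^-2], RHS [L] → incorrect ✗
- v = at: LHS [L T^-1], RHS [L T^-1] → correct ✓
- F = ma: LHS [L M T^-2], RHS [L M T^-2] → correct ✓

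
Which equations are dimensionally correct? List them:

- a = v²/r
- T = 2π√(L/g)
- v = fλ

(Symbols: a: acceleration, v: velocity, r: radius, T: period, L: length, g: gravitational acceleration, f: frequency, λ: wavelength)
Dimensionally correct: a = v²/r, T = 2π√(L/g), v = fλ
Dimensionally incorrect: none
Ordered (correct first, then incorrect): a = v²/r, T = 2π√(L/g), v = fλ

- a = v²/r: LHS [L T^-2], RHS [L T^-2] → correct ✓
- T = 2π√(L/g): LHS [T], RHS [T] → correct ✓
- v = fλ: LHS [L T^-1], RHS [L T^-1] → correct ✓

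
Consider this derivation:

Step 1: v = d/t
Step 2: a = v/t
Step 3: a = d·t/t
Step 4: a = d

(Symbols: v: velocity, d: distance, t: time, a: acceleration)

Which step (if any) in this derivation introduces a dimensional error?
Step 3

Step 1: v = d/t → LHS [L T^-1], RHS [L T^-1] ✓
Step 2: a = v/t → LHS [L T^-2], RHS [L T^-2] ✓
Step 3: a = d·t/t → LHS [L T^-2], RHS [L] ✗

The first dimensional inconsistency appears in step 3: a = d·t/t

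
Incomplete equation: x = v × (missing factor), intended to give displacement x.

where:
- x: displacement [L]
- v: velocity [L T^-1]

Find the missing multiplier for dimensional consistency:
t (time), dimensions [T]

x has dimensions [L] and v has dimensions [L T^-1].
The missing factor must have dimensions [L] / [L T^-1] = [T], i.e. time (t).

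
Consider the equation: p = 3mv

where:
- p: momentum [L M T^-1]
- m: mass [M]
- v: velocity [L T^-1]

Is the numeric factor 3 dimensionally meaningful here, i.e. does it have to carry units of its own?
No

p has dimensions [L M T^-1] and mv already has dimensions [L M T^-1], so the equation balances without 3 contributing any dimensions. 3 is a pure (dimensionless) number; changing or removing it would not affect dimensional consistency.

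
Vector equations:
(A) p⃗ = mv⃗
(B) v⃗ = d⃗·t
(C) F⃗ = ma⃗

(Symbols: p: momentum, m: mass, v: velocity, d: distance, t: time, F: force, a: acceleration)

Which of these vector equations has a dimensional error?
(B) v⃗ = d⃗·t

(A) p⃗ = mv⃗: LHS [L M T^-1], RHS [L M T^-1] ✓ — mass (scalar) times velocity (vector)
(B) v⃗ = d⃗·t: LHS [L T^-1], RHS [L T] ✗ — velocity is displacement per time; should be d⃗/t
(C) F⃗ = ma⃗: LHS [L M T^-2], RHS [L M T^-2] ✓ — Force and acceleration are vectors, mass is a scalar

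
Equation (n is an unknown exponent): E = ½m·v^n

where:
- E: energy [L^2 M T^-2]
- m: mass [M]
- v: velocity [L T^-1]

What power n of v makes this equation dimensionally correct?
n = 2

E has dimensions [L^2 M T^-2]; v has dimensions [L T^-1].
The rest of the RHS has dimensions [M], so v^n must supply [L^2 T^-2].
With n = 2: ½m·v^2 has dimensions [L^2 M T^-2], matching the LHS ✓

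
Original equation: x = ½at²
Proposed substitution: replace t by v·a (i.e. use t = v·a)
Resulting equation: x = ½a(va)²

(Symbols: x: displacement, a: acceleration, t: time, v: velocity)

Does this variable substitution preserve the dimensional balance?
No

[t] = [T] and [v·a] = [L^2 T^-3]. These differ, so the substitution replaces a quantity by one of different dimensions and the result x = ½a(va)² has LHS [L] vs RHS [L^5 T^-8] — inconsistent.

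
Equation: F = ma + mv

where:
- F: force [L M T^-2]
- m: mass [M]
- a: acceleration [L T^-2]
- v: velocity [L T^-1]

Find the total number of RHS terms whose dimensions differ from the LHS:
1

LHS F: [L M T^-2]
- ma: [L M T^-2] ✓
- mv: [L M T^-1] ✗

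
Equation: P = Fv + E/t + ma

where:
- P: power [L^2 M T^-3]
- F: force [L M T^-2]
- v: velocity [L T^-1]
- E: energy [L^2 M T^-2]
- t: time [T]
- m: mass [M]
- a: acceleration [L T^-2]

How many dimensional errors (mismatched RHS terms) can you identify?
1

LHS P: [L^2 M T^-3]
- Fv: [L^2 M T^-3] ✓
- E/t: [L^2 M T^-3] ✓
- ma: [L M T^-2] ✗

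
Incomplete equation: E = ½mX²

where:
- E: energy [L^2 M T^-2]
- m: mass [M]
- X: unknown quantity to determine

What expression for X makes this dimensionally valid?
X = v (velocity), dimensions [L T^-1]

E has dimensions [L^2 M T^-2]; the rest of the RHS (½m) has dimensions [M].
So X² must have dimensions [L^2 T^-2], i.e. X has dimensions [L T^-1] — X = v (velocity).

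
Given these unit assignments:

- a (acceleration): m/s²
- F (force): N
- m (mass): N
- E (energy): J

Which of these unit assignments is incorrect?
m

The variable m (mass) should have units kg, not N.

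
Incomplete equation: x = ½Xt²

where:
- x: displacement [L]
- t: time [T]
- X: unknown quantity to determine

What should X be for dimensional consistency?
X = a (acceleration), dimensions [L T^-2]

x has dimensions [L]; the rest of the RHS (½ t²) has dimensions [T^2].
So X must have dimensions [L T^-2] — X = a (acceleration).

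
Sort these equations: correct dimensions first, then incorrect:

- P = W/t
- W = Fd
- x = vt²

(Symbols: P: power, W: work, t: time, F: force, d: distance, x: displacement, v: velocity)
Dimensionally correct: P = W/t, W = Fd
Dimensionally incorrect: x = vt²
Ordered (correct first, then incorrect): P = W/t, W = Fd, x = vt²

- P = W/t: LHS [L^2 M T^-3], RHS [L^2 M T^-3] → correct ✓
- W = Fd: LHS [L^2 M T^-2], RHS [L^2 M T^-2] → correct ✓
- x = vt²: LHS [L], RHS [L T] → incorrect ✗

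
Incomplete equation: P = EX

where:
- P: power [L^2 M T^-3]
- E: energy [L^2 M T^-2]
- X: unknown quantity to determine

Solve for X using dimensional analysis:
X = f (inverse time / frequency (1/t)), dimensions [T^-1]

P has dimensions [L^2 M T^-3]; the rest of the RHS (E) has dimensions [L^2 M T^-2].
So X must have dimensions [T^-1] — X = f (inverse time / frequency (1/t)).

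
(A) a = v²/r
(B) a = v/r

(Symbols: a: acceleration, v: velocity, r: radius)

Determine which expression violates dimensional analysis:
(B)

(A) a = v²/r: LHS [L T^-2], RHS [L T^-2] ✓
(B) a = v/r: LHS [L T^-2], RHS [T^-1] ✗

Expression (B) a = v/r is dimensionally incorrect.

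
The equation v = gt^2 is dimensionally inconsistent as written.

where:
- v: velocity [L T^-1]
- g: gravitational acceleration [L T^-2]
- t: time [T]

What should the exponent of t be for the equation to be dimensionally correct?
The exponent of t should be 1: v = gt

The LHS v has dimensions [L T^-1]; t has dimensions [T].
As written, the RHS gt^2 (exponent 2 on t) has dimensions [L], which does not match.
With exponent 1, the RHS gt has dimensions [L T^-1], matching the LHS.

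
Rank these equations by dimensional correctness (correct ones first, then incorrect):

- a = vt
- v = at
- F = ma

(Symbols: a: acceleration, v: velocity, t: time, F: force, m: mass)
Dimensionally correct: v = at, F = ma
Dimensionally incorrect: a = vt
Ordered (correct first, then incorrect): v = at, F = ma, a = vt

- a = vt: LHS [L T^-2], RHS [L] → incorrect ✗
- v = at: LHS [L T^-1], RHS [L T^-1] → correct ✓
- F = ma: LHS [L M T^-2], RHS [L M T^-2] → correct ✓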